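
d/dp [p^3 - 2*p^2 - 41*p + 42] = 3*p^2 - 4*p - 41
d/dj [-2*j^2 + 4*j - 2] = 4 - 4*j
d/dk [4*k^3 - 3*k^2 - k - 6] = 12*k^2 - 6*k - 1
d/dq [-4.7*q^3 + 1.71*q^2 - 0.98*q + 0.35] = -14.1*q^2 + 3.42*q - 0.98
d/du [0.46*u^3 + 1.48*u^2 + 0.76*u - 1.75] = 1.38*u^2 + 2.96*u + 0.76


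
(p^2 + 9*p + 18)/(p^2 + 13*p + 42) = (p + 3)/(p + 7)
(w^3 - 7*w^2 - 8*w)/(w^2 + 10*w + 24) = w*(w^2 - 7*w - 8)/(w^2 + 10*w + 24)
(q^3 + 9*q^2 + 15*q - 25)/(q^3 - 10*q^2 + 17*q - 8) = (q^2 + 10*q + 25)/(q^2 - 9*q + 8)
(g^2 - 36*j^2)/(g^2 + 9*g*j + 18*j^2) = (g - 6*j)/(g + 3*j)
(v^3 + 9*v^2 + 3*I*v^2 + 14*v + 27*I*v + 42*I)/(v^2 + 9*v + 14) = v + 3*I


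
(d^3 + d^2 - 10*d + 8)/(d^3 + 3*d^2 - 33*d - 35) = (d^3 + d^2 - 10*d + 8)/(d^3 + 3*d^2 - 33*d - 35)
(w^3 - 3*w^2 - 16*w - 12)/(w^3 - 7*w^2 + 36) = (w + 1)/(w - 3)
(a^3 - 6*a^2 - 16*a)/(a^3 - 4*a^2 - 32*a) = (a + 2)/(a + 4)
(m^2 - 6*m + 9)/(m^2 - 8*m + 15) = (m - 3)/(m - 5)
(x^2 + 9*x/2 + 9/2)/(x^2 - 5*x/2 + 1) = (2*x^2 + 9*x + 9)/(2*x^2 - 5*x + 2)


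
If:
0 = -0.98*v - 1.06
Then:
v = -1.08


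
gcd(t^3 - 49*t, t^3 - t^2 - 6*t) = t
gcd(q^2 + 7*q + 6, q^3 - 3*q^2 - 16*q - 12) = q + 1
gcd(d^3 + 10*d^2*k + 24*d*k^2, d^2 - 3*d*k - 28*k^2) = d + 4*k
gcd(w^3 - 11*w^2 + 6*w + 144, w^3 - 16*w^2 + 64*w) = w - 8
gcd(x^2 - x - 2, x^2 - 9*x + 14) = x - 2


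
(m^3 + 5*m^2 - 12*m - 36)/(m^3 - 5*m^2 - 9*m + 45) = (m^2 + 8*m + 12)/(m^2 - 2*m - 15)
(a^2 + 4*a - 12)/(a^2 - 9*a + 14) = (a + 6)/(a - 7)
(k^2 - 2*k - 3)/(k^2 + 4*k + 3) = (k - 3)/(k + 3)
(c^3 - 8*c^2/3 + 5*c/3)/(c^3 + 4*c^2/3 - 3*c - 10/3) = c*(c - 1)/(c^2 + 3*c + 2)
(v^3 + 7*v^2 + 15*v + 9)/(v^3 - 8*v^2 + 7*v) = (v^3 + 7*v^2 + 15*v + 9)/(v*(v^2 - 8*v + 7))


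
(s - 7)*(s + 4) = s^2 - 3*s - 28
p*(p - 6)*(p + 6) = p^3 - 36*p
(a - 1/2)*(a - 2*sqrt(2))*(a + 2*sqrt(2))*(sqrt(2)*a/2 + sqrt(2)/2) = sqrt(2)*a^4/2 + sqrt(2)*a^3/4 - 17*sqrt(2)*a^2/4 - 2*sqrt(2)*a + 2*sqrt(2)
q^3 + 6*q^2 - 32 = (q - 2)*(q + 4)^2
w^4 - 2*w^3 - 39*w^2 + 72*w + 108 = (w - 6)*(w - 3)*(w + 1)*(w + 6)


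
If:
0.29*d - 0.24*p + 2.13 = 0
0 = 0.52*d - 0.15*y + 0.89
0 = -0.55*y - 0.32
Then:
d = -1.88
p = 6.60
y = -0.58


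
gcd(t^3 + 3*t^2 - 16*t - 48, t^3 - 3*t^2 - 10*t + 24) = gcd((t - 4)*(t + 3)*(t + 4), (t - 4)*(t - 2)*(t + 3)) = t^2 - t - 12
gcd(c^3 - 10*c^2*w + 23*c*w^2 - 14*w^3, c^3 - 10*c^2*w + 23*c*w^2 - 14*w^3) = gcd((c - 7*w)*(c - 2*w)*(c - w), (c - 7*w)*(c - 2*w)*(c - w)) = -c^3 + 10*c^2*w - 23*c*w^2 + 14*w^3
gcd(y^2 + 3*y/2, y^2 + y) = y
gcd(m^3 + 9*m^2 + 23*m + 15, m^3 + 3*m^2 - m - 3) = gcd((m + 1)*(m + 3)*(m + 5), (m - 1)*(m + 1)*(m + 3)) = m^2 + 4*m + 3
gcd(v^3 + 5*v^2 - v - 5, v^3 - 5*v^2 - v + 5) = v^2 - 1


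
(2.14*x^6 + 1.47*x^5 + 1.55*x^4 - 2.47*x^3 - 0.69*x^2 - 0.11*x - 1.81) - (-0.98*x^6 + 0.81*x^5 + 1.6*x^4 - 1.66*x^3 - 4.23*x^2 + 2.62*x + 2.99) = 3.12*x^6 + 0.66*x^5 - 0.05*x^4 - 0.81*x^3 + 3.54*x^2 - 2.73*x - 4.8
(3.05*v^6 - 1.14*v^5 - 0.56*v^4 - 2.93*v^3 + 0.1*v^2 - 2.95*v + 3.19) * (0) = 0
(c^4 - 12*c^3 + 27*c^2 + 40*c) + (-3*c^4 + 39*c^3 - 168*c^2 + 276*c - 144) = -2*c^4 + 27*c^3 - 141*c^2 + 316*c - 144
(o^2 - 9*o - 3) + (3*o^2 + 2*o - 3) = 4*o^2 - 7*o - 6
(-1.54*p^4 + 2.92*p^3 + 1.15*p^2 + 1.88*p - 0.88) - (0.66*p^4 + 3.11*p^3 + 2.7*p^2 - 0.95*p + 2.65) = -2.2*p^4 - 0.19*p^3 - 1.55*p^2 + 2.83*p - 3.53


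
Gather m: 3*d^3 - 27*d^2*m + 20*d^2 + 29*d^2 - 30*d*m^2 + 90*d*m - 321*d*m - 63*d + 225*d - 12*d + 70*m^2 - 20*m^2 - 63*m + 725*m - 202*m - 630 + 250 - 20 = 3*d^3 + 49*d^2 + 150*d + m^2*(50 - 30*d) + m*(-27*d^2 - 231*d + 460) - 400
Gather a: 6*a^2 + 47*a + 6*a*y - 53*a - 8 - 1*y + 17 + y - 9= 6*a^2 + a*(6*y - 6)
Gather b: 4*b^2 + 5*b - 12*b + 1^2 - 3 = 4*b^2 - 7*b - 2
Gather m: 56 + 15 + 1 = 72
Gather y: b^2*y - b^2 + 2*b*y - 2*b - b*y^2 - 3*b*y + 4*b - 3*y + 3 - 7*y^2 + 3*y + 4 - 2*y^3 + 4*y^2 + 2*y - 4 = -b^2 + 2*b - 2*y^3 + y^2*(-b - 3) + y*(b^2 - b + 2) + 3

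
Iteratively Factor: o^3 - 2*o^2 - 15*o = (o + 3)*(o^2 - 5*o) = (o - 5)*(o + 3)*(o)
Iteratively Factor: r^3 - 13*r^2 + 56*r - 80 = (r - 4)*(r^2 - 9*r + 20) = (r - 5)*(r - 4)*(r - 4)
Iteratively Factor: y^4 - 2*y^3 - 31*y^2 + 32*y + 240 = (y + 3)*(y^3 - 5*y^2 - 16*y + 80) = (y - 5)*(y + 3)*(y^2 - 16) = (y - 5)*(y - 4)*(y + 3)*(y + 4)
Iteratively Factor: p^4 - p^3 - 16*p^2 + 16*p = (p)*(p^3 - p^2 - 16*p + 16) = p*(p + 4)*(p^2 - 5*p + 4) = p*(p - 1)*(p + 4)*(p - 4)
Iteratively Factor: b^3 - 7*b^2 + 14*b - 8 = (b - 1)*(b^2 - 6*b + 8) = (b - 4)*(b - 1)*(b - 2)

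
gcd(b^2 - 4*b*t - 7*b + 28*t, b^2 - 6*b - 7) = b - 7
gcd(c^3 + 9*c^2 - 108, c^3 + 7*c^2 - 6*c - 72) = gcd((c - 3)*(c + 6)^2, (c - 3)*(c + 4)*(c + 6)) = c^2 + 3*c - 18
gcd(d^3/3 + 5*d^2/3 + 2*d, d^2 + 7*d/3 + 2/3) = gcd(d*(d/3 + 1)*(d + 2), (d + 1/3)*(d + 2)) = d + 2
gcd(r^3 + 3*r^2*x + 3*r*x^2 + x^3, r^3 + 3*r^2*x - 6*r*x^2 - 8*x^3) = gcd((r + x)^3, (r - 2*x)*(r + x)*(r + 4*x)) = r + x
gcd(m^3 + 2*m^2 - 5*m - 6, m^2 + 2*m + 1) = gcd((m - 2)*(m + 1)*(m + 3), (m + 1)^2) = m + 1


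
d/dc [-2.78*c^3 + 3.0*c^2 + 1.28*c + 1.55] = -8.34*c^2 + 6.0*c + 1.28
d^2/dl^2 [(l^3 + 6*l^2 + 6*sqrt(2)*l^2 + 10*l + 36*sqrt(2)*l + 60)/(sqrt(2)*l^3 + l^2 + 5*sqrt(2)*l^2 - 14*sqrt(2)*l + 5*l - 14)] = 2*(2*l^6 + 11*sqrt(2)*l^6 + 144*l^5 + 201*sqrt(2)*l^5 + 1560*l^4 + 1608*sqrt(2)*l^4 + 4636*sqrt(2)*l^3 + 8235*l^3 + 5640*sqrt(2)*l^2 + 12750*l^2 - 8172*l + 8112*sqrt(2)*l - 2464*sqrt(2) + 13624)/(2*sqrt(2)*l^9 + 6*l^8 + 30*sqrt(2)*l^8 + 90*l^7 + 69*sqrt(2)*l^7 - 545*sqrt(2)*l^6 + 199*l^6 - 1755*l^5 - 825*sqrt(2)*l^5 - 2739*l^4 + 4995*sqrt(2)*l^4 - 6874*sqrt(2)*l^3 + 17345*l^3 - 16926*l^2 + 8820*sqrt(2)*l^2 - 8232*sqrt(2)*l + 2940*l - 2744)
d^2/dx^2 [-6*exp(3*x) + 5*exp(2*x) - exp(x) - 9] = (-54*exp(2*x) + 20*exp(x) - 1)*exp(x)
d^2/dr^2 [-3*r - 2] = 0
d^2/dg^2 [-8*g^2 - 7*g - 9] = -16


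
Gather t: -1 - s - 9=-s - 10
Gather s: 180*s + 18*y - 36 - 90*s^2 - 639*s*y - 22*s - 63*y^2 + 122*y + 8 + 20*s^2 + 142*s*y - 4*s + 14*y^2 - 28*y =-70*s^2 + s*(154 - 497*y) - 49*y^2 + 112*y - 28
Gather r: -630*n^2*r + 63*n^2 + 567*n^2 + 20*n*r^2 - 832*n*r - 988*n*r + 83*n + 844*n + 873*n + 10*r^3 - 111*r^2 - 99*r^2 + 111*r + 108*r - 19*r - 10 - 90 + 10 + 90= 630*n^2 + 1800*n + 10*r^3 + r^2*(20*n - 210) + r*(-630*n^2 - 1820*n + 200)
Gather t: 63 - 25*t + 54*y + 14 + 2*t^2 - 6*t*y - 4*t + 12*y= 2*t^2 + t*(-6*y - 29) + 66*y + 77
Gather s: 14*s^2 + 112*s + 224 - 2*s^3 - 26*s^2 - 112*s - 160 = -2*s^3 - 12*s^2 + 64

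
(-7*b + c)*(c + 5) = -7*b*c - 35*b + c^2 + 5*c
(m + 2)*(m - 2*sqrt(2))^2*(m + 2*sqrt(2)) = m^4 - 2*sqrt(2)*m^3 + 2*m^3 - 8*m^2 - 4*sqrt(2)*m^2 - 16*m + 16*sqrt(2)*m + 32*sqrt(2)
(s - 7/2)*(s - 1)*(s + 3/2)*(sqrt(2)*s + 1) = sqrt(2)*s^4 - 3*sqrt(2)*s^3 + s^3 - 13*sqrt(2)*s^2/4 - 3*s^2 - 13*s/4 + 21*sqrt(2)*s/4 + 21/4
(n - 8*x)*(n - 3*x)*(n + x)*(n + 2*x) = n^4 - 8*n^3*x - 7*n^2*x^2 + 50*n*x^3 + 48*x^4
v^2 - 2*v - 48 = (v - 8)*(v + 6)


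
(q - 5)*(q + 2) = q^2 - 3*q - 10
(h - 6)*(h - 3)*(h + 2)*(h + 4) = h^4 - 3*h^3 - 28*h^2 + 36*h + 144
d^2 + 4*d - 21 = (d - 3)*(d + 7)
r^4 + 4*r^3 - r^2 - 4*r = r*(r - 1)*(r + 1)*(r + 4)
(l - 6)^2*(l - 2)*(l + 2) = l^4 - 12*l^3 + 32*l^2 + 48*l - 144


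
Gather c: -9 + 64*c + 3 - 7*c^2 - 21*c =-7*c^2 + 43*c - 6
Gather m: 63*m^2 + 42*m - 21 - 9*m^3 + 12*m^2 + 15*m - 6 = -9*m^3 + 75*m^2 + 57*m - 27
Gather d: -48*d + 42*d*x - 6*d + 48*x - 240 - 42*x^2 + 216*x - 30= d*(42*x - 54) - 42*x^2 + 264*x - 270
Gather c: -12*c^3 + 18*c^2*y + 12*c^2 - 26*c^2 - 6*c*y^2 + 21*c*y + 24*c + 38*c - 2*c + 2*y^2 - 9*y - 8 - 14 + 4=-12*c^3 + c^2*(18*y - 14) + c*(-6*y^2 + 21*y + 60) + 2*y^2 - 9*y - 18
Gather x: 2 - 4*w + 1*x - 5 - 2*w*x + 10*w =6*w + x*(1 - 2*w) - 3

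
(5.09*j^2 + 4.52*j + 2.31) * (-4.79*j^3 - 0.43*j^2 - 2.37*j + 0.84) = -24.3811*j^5 - 23.8395*j^4 - 25.0718*j^3 - 7.4301*j^2 - 1.6779*j + 1.9404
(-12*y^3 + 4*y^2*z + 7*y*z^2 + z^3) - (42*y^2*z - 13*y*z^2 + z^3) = -12*y^3 - 38*y^2*z + 20*y*z^2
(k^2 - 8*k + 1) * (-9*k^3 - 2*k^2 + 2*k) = -9*k^5 + 70*k^4 + 9*k^3 - 18*k^2 + 2*k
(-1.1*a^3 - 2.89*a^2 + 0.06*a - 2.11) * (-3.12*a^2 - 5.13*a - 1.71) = 3.432*a^5 + 14.6598*a^4 + 16.5195*a^3 + 11.2173*a^2 + 10.7217*a + 3.6081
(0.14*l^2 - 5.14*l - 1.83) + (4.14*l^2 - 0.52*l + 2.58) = 4.28*l^2 - 5.66*l + 0.75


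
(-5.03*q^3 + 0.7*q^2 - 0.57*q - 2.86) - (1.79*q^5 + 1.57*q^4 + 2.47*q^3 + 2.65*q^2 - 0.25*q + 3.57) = -1.79*q^5 - 1.57*q^4 - 7.5*q^3 - 1.95*q^2 - 0.32*q - 6.43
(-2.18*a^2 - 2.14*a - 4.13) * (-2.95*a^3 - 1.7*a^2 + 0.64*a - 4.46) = 6.431*a^5 + 10.019*a^4 + 14.4263*a^3 + 15.3742*a^2 + 6.9012*a + 18.4198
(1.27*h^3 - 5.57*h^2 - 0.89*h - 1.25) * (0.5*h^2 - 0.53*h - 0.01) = 0.635*h^5 - 3.4581*h^4 + 2.4944*h^3 - 0.0976*h^2 + 0.6714*h + 0.0125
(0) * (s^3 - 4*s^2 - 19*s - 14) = 0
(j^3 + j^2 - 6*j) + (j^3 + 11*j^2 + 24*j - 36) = 2*j^3 + 12*j^2 + 18*j - 36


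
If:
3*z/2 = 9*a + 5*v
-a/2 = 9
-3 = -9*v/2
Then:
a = -18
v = 2/3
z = -952/9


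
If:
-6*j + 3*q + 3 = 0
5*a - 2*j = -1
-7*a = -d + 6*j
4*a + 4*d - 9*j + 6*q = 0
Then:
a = -15/199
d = 267/199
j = 62/199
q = -75/199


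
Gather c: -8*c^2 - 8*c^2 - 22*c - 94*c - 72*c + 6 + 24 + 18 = -16*c^2 - 188*c + 48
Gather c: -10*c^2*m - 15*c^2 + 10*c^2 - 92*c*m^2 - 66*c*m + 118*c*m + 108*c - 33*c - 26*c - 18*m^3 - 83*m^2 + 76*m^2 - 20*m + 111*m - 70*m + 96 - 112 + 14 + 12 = c^2*(-10*m - 5) + c*(-92*m^2 + 52*m + 49) - 18*m^3 - 7*m^2 + 21*m + 10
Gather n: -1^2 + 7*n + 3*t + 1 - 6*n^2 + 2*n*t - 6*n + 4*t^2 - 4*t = -6*n^2 + n*(2*t + 1) + 4*t^2 - t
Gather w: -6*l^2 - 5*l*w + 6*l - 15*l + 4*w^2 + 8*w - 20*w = -6*l^2 - 9*l + 4*w^2 + w*(-5*l - 12)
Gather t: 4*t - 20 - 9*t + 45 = 25 - 5*t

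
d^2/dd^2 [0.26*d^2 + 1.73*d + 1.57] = 0.520000000000000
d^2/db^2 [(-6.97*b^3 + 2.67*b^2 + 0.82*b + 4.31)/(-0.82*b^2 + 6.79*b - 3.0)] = (-7.105427357601e-15*b^5 - 5.6843418860808e-14*b^4 + 577.563966*b^3 - 829.852464*b^2 + 532.466508*b - 457.678942)/(0.551368*b^6 - 13.696788*b^5 + 119.467686*b^4 - 413.267239*b^3 + 437.0769*b^2 - 183.33*b + 27.0)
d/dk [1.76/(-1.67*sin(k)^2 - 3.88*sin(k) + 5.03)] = (5.8784*sin(k) + 6.8288)*cos(k)/(1.67*sin(k)^2 + 3.88*sin(k) - 5.03)^2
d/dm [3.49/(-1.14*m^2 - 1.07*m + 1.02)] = (7.9572*m + 3.7343)/(1.14*m^2 + 1.07*m - 1.02)^2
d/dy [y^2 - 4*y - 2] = 2*y - 4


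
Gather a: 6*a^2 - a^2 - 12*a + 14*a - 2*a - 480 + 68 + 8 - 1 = 5*a^2 - 405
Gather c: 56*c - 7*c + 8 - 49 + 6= 49*c - 35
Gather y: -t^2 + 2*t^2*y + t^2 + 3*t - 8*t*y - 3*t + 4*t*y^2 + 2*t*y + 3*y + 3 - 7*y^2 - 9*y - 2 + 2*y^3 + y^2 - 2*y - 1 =2*y^3 + y^2*(4*t - 6) + y*(2*t^2 - 6*t - 8)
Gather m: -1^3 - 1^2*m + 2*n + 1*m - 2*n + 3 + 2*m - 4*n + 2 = 2*m - 4*n + 4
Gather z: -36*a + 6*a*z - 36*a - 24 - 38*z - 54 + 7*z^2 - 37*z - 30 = -72*a + 7*z^2 + z*(6*a - 75) - 108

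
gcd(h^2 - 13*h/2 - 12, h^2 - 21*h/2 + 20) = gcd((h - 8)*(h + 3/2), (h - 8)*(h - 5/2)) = h - 8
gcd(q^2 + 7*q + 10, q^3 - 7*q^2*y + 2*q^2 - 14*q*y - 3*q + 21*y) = 1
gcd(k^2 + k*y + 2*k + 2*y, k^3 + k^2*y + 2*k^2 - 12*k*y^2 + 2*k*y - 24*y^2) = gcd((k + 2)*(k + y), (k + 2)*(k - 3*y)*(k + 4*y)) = k + 2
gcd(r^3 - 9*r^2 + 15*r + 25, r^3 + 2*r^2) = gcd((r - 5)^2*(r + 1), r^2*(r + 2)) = 1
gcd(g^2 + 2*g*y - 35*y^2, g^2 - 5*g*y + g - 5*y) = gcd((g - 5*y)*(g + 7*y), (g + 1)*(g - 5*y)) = -g + 5*y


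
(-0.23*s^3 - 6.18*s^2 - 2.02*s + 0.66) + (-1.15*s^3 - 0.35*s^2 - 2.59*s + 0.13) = -1.38*s^3 - 6.53*s^2 - 4.61*s + 0.79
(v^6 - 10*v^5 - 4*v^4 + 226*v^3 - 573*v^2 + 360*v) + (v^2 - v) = v^6 - 10*v^5 - 4*v^4 + 226*v^3 - 572*v^2 + 359*v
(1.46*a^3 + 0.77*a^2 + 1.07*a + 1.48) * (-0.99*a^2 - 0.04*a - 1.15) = -1.4454*a^5 - 0.8207*a^4 - 2.7691*a^3 - 2.3935*a^2 - 1.2897*a - 1.702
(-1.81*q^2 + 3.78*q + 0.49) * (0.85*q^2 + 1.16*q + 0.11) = -1.5385*q^4 + 1.1134*q^3 + 4.6022*q^2 + 0.9842*q + 0.0539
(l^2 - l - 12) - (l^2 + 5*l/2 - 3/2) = -7*l/2 - 21/2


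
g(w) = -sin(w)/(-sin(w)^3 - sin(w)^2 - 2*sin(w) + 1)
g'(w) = -(3*sin(w)^2*cos(w) + 2*sin(w)*cos(w) + 2*cos(w))*sin(w)/(-sin(w)^3 - sin(w)^2 - 2*sin(w) + 1)^2 - cos(w)/(-sin(w)^3 - sin(w)^2 - 2*sin(w) + 1)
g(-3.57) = 5.53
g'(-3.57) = 212.17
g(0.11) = -0.14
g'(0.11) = -1.71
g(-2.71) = 0.24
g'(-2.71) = 0.31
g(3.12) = -0.02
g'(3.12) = 1.09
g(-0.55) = 0.27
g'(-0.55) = -0.23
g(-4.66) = 0.33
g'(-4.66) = 0.02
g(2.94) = -0.36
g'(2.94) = 3.40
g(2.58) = 1.07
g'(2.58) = 5.38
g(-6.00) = -0.82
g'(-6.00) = -9.25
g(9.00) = 6.43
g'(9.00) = 290.70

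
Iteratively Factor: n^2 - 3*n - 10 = (n - 5)*(n + 2)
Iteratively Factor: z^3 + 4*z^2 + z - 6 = (z + 3)*(z^2 + z - 2) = (z - 1)*(z + 3)*(z + 2)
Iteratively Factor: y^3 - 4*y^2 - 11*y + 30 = (y - 2)*(y^2 - 2*y - 15) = (y - 2)*(y + 3)*(y - 5)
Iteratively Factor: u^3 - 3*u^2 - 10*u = (u + 2)*(u^2 - 5*u) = (u - 5)*(u + 2)*(u)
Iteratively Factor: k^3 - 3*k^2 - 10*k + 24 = (k + 3)*(k^2 - 6*k + 8) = (k - 4)*(k + 3)*(k - 2)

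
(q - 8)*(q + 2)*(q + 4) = q^3 - 2*q^2 - 40*q - 64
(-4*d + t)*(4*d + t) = -16*d^2 + t^2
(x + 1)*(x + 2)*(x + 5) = x^3 + 8*x^2 + 17*x + 10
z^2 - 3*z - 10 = (z - 5)*(z + 2)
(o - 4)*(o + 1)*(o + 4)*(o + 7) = o^4 + 8*o^3 - 9*o^2 - 128*o - 112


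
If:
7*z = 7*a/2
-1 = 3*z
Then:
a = -2/3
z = -1/3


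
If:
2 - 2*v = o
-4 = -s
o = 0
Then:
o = 0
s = 4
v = 1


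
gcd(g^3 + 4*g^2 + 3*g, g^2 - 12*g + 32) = 1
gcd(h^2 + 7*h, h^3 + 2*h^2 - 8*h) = h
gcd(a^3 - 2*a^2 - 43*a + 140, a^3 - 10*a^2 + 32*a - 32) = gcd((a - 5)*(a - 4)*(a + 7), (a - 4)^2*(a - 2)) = a - 4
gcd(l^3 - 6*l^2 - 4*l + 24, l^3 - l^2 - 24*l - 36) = l^2 - 4*l - 12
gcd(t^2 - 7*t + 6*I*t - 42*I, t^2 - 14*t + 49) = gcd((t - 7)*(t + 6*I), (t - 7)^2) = t - 7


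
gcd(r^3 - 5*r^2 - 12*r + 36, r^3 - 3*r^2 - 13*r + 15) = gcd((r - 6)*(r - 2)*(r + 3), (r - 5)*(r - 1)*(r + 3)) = r + 3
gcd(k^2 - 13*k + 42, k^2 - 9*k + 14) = k - 7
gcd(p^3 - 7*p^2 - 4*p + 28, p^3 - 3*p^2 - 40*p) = 1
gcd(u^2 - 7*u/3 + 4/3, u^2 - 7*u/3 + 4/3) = u^2 - 7*u/3 + 4/3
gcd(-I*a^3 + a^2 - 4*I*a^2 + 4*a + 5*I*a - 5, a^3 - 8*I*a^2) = 1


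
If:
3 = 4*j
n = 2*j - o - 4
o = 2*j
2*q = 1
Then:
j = 3/4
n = -4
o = 3/2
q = 1/2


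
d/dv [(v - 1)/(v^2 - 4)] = (v^2 - 2*v*(v - 1) - 4)/(v^2 - 4)^2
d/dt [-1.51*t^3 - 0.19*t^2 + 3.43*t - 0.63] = -4.53*t^2 - 0.38*t + 3.43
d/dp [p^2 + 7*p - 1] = 2*p + 7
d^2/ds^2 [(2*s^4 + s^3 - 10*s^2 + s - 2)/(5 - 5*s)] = 2*(-6*s^4 + 15*s^3 - 9*s^2 - 3*s + 11)/(5*(s^3 - 3*s^2 + 3*s - 1))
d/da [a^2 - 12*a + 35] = 2*a - 12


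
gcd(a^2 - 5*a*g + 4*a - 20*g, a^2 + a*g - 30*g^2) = a - 5*g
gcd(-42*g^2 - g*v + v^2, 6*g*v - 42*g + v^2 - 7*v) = 6*g + v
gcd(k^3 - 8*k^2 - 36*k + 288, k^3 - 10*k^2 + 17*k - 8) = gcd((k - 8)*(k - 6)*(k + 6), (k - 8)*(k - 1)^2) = k - 8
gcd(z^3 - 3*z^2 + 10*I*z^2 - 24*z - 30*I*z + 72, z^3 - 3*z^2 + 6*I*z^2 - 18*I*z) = z^2 + z*(-3 + 6*I) - 18*I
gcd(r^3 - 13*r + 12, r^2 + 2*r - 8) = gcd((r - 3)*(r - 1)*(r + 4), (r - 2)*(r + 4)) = r + 4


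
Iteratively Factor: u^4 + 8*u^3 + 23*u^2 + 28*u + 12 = (u + 1)*(u^3 + 7*u^2 + 16*u + 12) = (u + 1)*(u + 2)*(u^2 + 5*u + 6) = (u + 1)*(u + 2)*(u + 3)*(u + 2)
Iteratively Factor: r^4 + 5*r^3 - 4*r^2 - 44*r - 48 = (r + 4)*(r^3 + r^2 - 8*r - 12) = (r + 2)*(r + 4)*(r^2 - r - 6) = (r + 2)^2*(r + 4)*(r - 3)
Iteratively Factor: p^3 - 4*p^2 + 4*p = (p)*(p^2 - 4*p + 4) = p*(p - 2)*(p - 2)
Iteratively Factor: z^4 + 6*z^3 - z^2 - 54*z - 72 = (z + 2)*(z^3 + 4*z^2 - 9*z - 36) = (z + 2)*(z + 4)*(z^2 - 9) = (z + 2)*(z + 3)*(z + 4)*(z - 3)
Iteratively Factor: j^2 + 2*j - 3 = (j - 1)*(j + 3)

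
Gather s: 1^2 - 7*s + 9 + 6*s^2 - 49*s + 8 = 6*s^2 - 56*s + 18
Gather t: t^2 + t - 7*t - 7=t^2 - 6*t - 7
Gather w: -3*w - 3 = -3*w - 3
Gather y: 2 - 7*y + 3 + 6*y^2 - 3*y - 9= 6*y^2 - 10*y - 4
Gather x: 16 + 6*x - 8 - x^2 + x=-x^2 + 7*x + 8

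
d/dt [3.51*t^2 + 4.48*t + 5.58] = 7.02*t + 4.48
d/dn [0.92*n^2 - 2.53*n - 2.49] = 1.84*n - 2.53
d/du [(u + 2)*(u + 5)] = 2*u + 7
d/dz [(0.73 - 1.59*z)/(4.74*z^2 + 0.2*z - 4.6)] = (7.5366*z^2 - 6.9204*z + 7.168)/(22.4676*z^4 + 1.896*z^3 - 43.568*z^2 - 1.84*z + 21.16)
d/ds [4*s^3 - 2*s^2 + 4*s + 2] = 12*s^2 - 4*s + 4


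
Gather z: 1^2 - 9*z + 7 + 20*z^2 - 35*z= 20*z^2 - 44*z + 8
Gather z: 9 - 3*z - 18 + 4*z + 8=z - 1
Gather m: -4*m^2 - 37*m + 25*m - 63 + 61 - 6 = -4*m^2 - 12*m - 8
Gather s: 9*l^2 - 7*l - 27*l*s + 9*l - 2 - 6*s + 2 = 9*l^2 + 2*l + s*(-27*l - 6)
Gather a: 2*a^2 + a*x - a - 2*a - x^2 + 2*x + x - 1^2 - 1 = 2*a^2 + a*(x - 3) - x^2 + 3*x - 2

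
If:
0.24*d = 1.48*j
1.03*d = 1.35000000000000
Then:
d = 1.31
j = 0.21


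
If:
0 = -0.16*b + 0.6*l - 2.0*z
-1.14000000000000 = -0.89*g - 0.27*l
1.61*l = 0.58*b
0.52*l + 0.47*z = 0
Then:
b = 0.00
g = 1.28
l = 0.00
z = 0.00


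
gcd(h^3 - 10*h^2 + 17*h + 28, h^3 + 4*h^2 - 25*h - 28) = h^2 - 3*h - 4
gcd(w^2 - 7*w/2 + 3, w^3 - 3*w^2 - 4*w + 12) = w - 2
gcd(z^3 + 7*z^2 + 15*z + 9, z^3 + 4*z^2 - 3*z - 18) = z^2 + 6*z + 9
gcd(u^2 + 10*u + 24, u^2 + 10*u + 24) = u^2 + 10*u + 24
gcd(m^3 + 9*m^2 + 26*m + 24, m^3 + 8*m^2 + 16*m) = m + 4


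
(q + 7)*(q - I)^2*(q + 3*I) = q^4 + 7*q^3 + I*q^3 + 5*q^2 + 7*I*q^2 + 35*q - 3*I*q - 21*I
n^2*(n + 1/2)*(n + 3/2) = n^4 + 2*n^3 + 3*n^2/4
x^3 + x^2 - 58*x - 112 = (x - 8)*(x + 2)*(x + 7)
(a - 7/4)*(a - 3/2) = a^2 - 13*a/4 + 21/8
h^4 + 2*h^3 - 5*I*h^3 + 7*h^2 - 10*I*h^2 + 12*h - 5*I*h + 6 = (h + 1)*(h - 6*I)*(-I*h + 1)*(I*h + I)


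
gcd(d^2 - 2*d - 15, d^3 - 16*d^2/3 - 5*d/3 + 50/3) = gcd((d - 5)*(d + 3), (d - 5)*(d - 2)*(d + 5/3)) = d - 5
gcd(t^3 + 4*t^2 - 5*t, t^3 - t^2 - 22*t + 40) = t + 5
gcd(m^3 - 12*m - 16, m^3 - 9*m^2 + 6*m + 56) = m^2 - 2*m - 8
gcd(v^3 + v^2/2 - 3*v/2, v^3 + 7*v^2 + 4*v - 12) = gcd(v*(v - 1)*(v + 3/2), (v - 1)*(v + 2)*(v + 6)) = v - 1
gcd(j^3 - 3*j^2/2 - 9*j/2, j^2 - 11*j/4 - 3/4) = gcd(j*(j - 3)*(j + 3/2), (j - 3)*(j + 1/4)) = j - 3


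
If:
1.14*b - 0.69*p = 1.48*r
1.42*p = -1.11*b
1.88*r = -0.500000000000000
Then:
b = -0.23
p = 0.18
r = -0.27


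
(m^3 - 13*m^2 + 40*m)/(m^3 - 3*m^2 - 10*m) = (m - 8)/(m + 2)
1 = 1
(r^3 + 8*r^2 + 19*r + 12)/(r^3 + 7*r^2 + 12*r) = (r + 1)/r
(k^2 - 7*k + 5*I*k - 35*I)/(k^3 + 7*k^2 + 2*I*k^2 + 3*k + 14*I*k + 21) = (k^2 + k*(-7 + 5*I) - 35*I)/(k^3 + k^2*(7 + 2*I) + k*(3 + 14*I) + 21)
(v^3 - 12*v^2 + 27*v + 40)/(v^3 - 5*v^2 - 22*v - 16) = (v - 5)/(v + 2)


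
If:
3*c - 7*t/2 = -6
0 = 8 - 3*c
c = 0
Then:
No Solution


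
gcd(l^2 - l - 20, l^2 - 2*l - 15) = l - 5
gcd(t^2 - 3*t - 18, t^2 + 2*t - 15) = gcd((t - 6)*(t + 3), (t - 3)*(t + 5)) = 1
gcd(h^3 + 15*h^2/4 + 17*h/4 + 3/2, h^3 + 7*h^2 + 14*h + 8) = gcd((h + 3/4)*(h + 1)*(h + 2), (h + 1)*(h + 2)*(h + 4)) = h^2 + 3*h + 2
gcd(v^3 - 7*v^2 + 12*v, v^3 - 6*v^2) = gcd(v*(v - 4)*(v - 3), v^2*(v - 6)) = v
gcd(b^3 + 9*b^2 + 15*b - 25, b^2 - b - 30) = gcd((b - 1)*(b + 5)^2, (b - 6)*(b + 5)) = b + 5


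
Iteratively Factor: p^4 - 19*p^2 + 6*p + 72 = (p - 3)*(p^3 + 3*p^2 - 10*p - 24) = (p - 3)^2*(p^2 + 6*p + 8) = (p - 3)^2*(p + 4)*(p + 2)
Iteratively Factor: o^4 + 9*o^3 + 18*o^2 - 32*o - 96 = (o + 4)*(o^3 + 5*o^2 - 2*o - 24) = (o + 4)^2*(o^2 + o - 6) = (o - 2)*(o + 4)^2*(o + 3)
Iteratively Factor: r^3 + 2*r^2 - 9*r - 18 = (r - 3)*(r^2 + 5*r + 6) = (r - 3)*(r + 2)*(r + 3)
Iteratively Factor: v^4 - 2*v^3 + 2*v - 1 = (v - 1)*(v^3 - v^2 - v + 1) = (v - 1)^2*(v^2 - 1) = (v - 1)^3*(v + 1)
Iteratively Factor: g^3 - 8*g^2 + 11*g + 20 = (g + 1)*(g^2 - 9*g + 20) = (g - 5)*(g + 1)*(g - 4)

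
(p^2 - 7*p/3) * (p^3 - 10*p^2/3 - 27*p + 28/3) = p^5 - 17*p^4/3 - 173*p^3/9 + 217*p^2/3 - 196*p/9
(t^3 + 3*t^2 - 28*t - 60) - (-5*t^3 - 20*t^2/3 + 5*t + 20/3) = 6*t^3 + 29*t^2/3 - 33*t - 200/3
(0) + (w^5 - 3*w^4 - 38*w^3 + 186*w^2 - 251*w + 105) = w^5 - 3*w^4 - 38*w^3 + 186*w^2 - 251*w + 105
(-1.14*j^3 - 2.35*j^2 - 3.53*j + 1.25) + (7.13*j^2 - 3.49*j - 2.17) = -1.14*j^3 + 4.78*j^2 - 7.02*j - 0.92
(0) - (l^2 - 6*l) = -l^2 + 6*l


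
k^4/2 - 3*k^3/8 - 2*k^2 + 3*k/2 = k*(k/2 + 1)*(k - 2)*(k - 3/4)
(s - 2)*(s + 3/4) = s^2 - 5*s/4 - 3/2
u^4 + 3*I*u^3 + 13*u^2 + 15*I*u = u*(u - 3*I)*(u + I)*(u + 5*I)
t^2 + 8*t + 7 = (t + 1)*(t + 7)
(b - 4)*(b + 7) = b^2 + 3*b - 28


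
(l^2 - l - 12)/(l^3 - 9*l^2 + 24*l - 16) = (l + 3)/(l^2 - 5*l + 4)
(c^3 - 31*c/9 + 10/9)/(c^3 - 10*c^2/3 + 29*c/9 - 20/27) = 3*(c + 2)/(3*c - 4)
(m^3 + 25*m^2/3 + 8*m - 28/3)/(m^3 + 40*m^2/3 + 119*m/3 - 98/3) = (m + 2)/(m + 7)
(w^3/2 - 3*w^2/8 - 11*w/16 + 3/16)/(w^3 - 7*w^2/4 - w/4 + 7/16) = (8*w^3 - 6*w^2 - 11*w + 3)/(16*w^3 - 28*w^2 - 4*w + 7)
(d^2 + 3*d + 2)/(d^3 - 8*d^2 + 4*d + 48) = (d + 1)/(d^2 - 10*d + 24)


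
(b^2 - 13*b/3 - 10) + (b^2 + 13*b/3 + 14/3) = 2*b^2 - 16/3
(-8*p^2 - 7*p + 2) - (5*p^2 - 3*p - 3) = -13*p^2 - 4*p + 5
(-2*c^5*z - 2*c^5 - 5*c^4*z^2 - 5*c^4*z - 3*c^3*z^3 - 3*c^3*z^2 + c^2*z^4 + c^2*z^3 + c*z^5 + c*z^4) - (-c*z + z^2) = -2*c^5*z - 2*c^5 - 5*c^4*z^2 - 5*c^4*z - 3*c^3*z^3 - 3*c^3*z^2 + c^2*z^4 + c^2*z^3 + c*z^5 + c*z^4 + c*z - z^2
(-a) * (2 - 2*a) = 2*a^2 - 2*a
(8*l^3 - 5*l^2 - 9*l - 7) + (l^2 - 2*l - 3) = 8*l^3 - 4*l^2 - 11*l - 10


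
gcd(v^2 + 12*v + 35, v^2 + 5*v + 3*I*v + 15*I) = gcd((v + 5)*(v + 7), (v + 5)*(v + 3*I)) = v + 5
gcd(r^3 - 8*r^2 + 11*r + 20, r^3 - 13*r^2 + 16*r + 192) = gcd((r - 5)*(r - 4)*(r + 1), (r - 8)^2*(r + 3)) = 1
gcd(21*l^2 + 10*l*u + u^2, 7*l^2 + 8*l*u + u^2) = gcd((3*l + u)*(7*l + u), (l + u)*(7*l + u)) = 7*l + u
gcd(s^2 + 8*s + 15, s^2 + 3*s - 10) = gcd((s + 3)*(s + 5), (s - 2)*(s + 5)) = s + 5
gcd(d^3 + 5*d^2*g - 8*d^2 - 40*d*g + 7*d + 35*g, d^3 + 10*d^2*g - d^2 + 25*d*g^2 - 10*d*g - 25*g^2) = d^2 + 5*d*g - d - 5*g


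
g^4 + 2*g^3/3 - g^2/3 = g^2*(g - 1/3)*(g + 1)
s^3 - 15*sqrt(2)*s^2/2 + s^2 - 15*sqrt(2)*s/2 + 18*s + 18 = (s + 1)*(s - 6*sqrt(2))*(s - 3*sqrt(2)/2)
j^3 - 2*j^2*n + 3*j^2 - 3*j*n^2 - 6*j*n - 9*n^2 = (j + 3)*(j - 3*n)*(j + n)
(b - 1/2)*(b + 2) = b^2 + 3*b/2 - 1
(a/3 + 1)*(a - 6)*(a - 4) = a^3/3 - 7*a^2/3 - 2*a + 24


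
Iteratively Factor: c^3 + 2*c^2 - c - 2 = (c - 1)*(c^2 + 3*c + 2) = (c - 1)*(c + 2)*(c + 1)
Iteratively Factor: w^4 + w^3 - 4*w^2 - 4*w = (w + 1)*(w^3 - 4*w) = w*(w + 1)*(w^2 - 4) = w*(w - 2)*(w + 1)*(w + 2)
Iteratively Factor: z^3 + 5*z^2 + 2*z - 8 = (z + 2)*(z^2 + 3*z - 4) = (z - 1)*(z + 2)*(z + 4)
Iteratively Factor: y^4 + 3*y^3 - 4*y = (y)*(y^3 + 3*y^2 - 4) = y*(y + 2)*(y^2 + y - 2) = y*(y - 1)*(y + 2)*(y + 2)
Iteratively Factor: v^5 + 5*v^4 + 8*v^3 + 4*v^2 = (v + 2)*(v^4 + 3*v^3 + 2*v^2) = v*(v + 2)*(v^3 + 3*v^2 + 2*v) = v^2*(v + 2)*(v^2 + 3*v + 2) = v^2*(v + 2)^2*(v + 1)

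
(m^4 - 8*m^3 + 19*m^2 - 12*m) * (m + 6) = m^5 - 2*m^4 - 29*m^3 + 102*m^2 - 72*m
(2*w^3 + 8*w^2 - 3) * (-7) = -14*w^3 - 56*w^2 + 21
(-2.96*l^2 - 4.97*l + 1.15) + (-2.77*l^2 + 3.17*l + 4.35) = -5.73*l^2 - 1.8*l + 5.5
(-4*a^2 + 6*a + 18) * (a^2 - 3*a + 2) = -4*a^4 + 18*a^3 - 8*a^2 - 42*a + 36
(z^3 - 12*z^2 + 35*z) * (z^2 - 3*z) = z^5 - 15*z^4 + 71*z^3 - 105*z^2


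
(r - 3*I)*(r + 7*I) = r^2 + 4*I*r + 21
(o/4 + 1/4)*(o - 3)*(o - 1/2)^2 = o^4/4 - 3*o^3/4 - 3*o^2/16 + 5*o/8 - 3/16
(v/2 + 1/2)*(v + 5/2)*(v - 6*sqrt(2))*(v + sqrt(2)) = v^4/2 - 5*sqrt(2)*v^3/2 + 7*v^3/4 - 35*sqrt(2)*v^2/4 - 19*v^2/4 - 21*v - 25*sqrt(2)*v/4 - 15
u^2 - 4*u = u*(u - 4)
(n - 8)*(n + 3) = n^2 - 5*n - 24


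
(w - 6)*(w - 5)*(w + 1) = w^3 - 10*w^2 + 19*w + 30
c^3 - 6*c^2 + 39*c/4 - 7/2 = (c - 7/2)*(c - 2)*(c - 1/2)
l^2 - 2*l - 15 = (l - 5)*(l + 3)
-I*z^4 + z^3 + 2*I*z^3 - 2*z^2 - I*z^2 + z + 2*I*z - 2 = (z - 2)*(z - I)*(z + I)*(-I*z + 1)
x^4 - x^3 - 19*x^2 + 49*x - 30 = (x - 3)*(x - 2)*(x - 1)*(x + 5)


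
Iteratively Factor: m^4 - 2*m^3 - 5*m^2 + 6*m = (m - 1)*(m^3 - m^2 - 6*m) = (m - 1)*(m + 2)*(m^2 - 3*m) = (m - 3)*(m - 1)*(m + 2)*(m)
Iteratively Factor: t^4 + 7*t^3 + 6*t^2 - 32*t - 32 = (t + 4)*(t^3 + 3*t^2 - 6*t - 8) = (t + 1)*(t + 4)*(t^2 + 2*t - 8) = (t + 1)*(t + 4)^2*(t - 2)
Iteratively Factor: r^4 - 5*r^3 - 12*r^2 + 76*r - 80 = (r - 2)*(r^3 - 3*r^2 - 18*r + 40) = (r - 2)*(r + 4)*(r^2 - 7*r + 10) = (r - 2)^2*(r + 4)*(r - 5)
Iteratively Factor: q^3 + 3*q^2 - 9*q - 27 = (q + 3)*(q^2 - 9) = (q - 3)*(q + 3)*(q + 3)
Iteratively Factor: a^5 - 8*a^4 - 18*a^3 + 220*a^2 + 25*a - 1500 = (a - 5)*(a^4 - 3*a^3 - 33*a^2 + 55*a + 300) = (a - 5)*(a + 3)*(a^3 - 6*a^2 - 15*a + 100) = (a - 5)^2*(a + 3)*(a^2 - a - 20) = (a - 5)^3*(a + 3)*(a + 4)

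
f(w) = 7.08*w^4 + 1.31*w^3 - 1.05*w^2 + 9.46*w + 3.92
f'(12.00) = 49487.14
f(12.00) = 149040.80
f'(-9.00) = -20298.59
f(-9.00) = 45330.62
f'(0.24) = 9.57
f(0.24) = 6.17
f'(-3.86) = -1552.63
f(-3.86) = 1448.16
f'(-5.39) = -4299.70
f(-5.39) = 5692.99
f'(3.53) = 1296.73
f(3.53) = 1181.19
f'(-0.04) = 9.55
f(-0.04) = 3.54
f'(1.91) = 217.12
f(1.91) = 121.51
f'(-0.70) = 3.14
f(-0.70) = -1.97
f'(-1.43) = -62.31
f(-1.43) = 14.02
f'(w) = 28.32*w^3 + 3.93*w^2 - 2.1*w + 9.46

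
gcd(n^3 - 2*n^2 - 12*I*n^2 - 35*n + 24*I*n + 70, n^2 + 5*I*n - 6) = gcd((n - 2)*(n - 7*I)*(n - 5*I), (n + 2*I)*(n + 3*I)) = 1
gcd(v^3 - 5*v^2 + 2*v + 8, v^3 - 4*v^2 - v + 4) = v^2 - 3*v - 4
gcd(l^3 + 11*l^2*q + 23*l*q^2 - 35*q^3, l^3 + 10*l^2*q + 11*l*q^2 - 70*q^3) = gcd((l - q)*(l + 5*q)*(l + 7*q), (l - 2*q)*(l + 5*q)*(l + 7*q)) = l^2 + 12*l*q + 35*q^2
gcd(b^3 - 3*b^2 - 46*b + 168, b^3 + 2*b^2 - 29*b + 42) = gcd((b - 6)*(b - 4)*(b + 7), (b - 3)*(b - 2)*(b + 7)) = b + 7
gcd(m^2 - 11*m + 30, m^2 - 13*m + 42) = m - 6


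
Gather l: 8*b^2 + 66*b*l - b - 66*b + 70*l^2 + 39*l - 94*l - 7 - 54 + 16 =8*b^2 - 67*b + 70*l^2 + l*(66*b - 55) - 45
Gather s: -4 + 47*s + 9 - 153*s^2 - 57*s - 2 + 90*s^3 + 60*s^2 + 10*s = 90*s^3 - 93*s^2 + 3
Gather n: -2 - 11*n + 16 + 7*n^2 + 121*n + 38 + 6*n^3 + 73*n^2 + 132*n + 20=6*n^3 + 80*n^2 + 242*n + 72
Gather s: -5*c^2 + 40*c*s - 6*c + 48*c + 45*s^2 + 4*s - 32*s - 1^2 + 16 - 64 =-5*c^2 + 42*c + 45*s^2 + s*(40*c - 28) - 49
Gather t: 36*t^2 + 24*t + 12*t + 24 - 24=36*t^2 + 36*t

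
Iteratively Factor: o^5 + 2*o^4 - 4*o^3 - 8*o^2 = (o)*(o^4 + 2*o^3 - 4*o^2 - 8*o) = o*(o - 2)*(o^3 + 4*o^2 + 4*o) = o*(o - 2)*(o + 2)*(o^2 + 2*o) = o*(o - 2)*(o + 2)^2*(o)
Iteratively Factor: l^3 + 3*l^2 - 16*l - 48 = (l + 3)*(l^2 - 16) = (l + 3)*(l + 4)*(l - 4)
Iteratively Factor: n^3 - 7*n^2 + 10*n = (n - 5)*(n^2 - 2*n) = (n - 5)*(n - 2)*(n)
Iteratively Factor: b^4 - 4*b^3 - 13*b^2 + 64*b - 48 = (b + 4)*(b^3 - 8*b^2 + 19*b - 12) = (b - 4)*(b + 4)*(b^2 - 4*b + 3) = (b - 4)*(b - 3)*(b + 4)*(b - 1)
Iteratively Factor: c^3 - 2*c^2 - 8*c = (c - 4)*(c^2 + 2*c) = c*(c - 4)*(c + 2)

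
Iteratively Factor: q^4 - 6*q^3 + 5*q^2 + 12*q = (q)*(q^3 - 6*q^2 + 5*q + 12) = q*(q - 3)*(q^2 - 3*q - 4) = q*(q - 4)*(q - 3)*(q + 1)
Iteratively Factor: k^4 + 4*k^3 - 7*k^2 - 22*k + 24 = (k + 3)*(k^3 + k^2 - 10*k + 8) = (k - 2)*(k + 3)*(k^2 + 3*k - 4) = (k - 2)*(k - 1)*(k + 3)*(k + 4)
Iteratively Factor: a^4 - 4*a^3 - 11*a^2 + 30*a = (a - 2)*(a^3 - 2*a^2 - 15*a) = a*(a - 2)*(a^2 - 2*a - 15) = a*(a - 2)*(a + 3)*(a - 5)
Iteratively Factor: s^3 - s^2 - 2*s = (s - 2)*(s^2 + s) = (s - 2)*(s + 1)*(s)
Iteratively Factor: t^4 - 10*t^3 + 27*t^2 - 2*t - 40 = (t - 2)*(t^3 - 8*t^2 + 11*t + 20) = (t - 4)*(t - 2)*(t^2 - 4*t - 5) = (t - 4)*(t - 2)*(t + 1)*(t - 5)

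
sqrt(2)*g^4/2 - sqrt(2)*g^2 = g^2*(g - sqrt(2))*(sqrt(2)*g/2 + 1)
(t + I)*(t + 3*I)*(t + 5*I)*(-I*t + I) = -I*t^4 + 9*t^3 + I*t^3 - 9*t^2 + 23*I*t^2 - 15*t - 23*I*t + 15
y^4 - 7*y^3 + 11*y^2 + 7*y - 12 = (y - 4)*(y - 3)*(y - 1)*(y + 1)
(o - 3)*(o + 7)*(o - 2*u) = o^3 - 2*o^2*u + 4*o^2 - 8*o*u - 21*o + 42*u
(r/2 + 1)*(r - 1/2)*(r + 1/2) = r^3/2 + r^2 - r/8 - 1/4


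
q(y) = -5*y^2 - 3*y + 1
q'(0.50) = -8.00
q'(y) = -10*y - 3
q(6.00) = -197.00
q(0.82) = -4.82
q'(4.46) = -47.60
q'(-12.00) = 117.00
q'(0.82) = -11.20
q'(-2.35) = 20.50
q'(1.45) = -17.50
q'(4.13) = -44.30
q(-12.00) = -683.00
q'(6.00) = -63.00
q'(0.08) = -3.80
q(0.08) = 0.73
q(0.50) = -1.75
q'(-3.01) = 27.10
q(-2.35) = -19.56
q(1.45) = -13.86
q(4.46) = -111.84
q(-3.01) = -35.27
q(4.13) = -96.67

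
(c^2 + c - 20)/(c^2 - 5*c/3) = 3*(c^2 + c - 20)/(c*(3*c - 5))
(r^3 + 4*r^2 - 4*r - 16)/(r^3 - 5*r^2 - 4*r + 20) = (r + 4)/(r - 5)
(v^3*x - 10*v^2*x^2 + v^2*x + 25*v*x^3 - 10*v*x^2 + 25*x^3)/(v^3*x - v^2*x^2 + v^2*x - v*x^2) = (-v^2 + 10*v*x - 25*x^2)/(v*(-v + x))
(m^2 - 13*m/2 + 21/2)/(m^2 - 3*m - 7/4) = 2*(m - 3)/(2*m + 1)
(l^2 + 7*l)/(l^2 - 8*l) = (l + 7)/(l - 8)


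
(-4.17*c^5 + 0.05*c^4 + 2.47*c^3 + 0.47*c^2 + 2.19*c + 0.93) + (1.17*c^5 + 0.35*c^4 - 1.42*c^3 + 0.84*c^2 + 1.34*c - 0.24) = -3.0*c^5 + 0.4*c^4 + 1.05*c^3 + 1.31*c^2 + 3.53*c + 0.69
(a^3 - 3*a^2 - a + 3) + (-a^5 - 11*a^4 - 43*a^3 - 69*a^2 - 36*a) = -a^5 - 11*a^4 - 42*a^3 - 72*a^2 - 37*a + 3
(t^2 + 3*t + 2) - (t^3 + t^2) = -t^3 + 3*t + 2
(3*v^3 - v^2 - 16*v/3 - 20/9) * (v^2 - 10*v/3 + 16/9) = 3*v^5 - 11*v^4 + 10*v^3/3 + 124*v^2/9 - 56*v/27 - 320/81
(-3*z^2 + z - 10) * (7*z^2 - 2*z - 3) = -21*z^4 + 13*z^3 - 63*z^2 + 17*z + 30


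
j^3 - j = j*(j - 1)*(j + 1)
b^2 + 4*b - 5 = (b - 1)*(b + 5)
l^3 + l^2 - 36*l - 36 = (l - 6)*(l + 1)*(l + 6)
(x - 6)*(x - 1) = x^2 - 7*x + 6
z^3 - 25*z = z*(z - 5)*(z + 5)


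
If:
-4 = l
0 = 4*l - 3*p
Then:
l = -4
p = -16/3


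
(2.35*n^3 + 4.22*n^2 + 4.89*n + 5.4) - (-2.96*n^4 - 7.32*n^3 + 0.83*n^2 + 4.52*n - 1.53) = 2.96*n^4 + 9.67*n^3 + 3.39*n^2 + 0.37*n + 6.93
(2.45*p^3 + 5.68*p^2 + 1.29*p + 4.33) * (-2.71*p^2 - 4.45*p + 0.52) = -6.6395*p^5 - 26.2953*p^4 - 27.4979*p^3 - 14.5212*p^2 - 18.5977*p + 2.2516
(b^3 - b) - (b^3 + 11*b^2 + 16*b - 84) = -11*b^2 - 17*b + 84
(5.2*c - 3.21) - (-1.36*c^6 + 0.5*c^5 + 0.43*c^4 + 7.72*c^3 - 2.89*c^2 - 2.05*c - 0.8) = 1.36*c^6 - 0.5*c^5 - 0.43*c^4 - 7.72*c^3 + 2.89*c^2 + 7.25*c - 2.41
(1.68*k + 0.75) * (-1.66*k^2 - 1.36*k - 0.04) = -2.7888*k^3 - 3.5298*k^2 - 1.0872*k - 0.03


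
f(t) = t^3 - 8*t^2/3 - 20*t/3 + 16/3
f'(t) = 3*t^2 - 16*t/3 - 20/3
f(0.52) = 1.29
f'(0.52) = -8.63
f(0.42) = 2.14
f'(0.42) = -8.38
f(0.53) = 1.20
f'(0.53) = -8.65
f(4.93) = 27.48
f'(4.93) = 39.95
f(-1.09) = 8.14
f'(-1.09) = 2.71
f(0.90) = -2.10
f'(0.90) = -9.04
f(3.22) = -10.40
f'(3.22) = 7.27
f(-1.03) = 8.28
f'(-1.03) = 2.01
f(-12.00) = -2026.67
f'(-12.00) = 489.33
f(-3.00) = -25.67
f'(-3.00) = 36.33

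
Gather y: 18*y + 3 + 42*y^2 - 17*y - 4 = 42*y^2 + y - 1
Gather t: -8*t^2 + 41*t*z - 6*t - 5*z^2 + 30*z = -8*t^2 + t*(41*z - 6) - 5*z^2 + 30*z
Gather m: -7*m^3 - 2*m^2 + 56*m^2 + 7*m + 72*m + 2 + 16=-7*m^3 + 54*m^2 + 79*m + 18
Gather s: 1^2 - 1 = 0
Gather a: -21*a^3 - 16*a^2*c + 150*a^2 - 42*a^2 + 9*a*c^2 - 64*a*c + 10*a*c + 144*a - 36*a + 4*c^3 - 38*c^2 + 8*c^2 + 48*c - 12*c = -21*a^3 + a^2*(108 - 16*c) + a*(9*c^2 - 54*c + 108) + 4*c^3 - 30*c^2 + 36*c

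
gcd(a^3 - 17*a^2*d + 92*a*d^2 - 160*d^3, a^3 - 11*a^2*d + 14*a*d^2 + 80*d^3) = a^2 - 13*a*d + 40*d^2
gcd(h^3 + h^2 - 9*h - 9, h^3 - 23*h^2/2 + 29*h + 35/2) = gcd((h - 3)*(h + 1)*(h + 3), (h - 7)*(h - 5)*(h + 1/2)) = 1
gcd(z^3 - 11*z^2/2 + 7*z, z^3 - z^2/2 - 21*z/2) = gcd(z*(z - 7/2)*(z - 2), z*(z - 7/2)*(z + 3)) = z^2 - 7*z/2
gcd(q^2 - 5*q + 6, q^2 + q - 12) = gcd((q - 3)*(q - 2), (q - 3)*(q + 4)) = q - 3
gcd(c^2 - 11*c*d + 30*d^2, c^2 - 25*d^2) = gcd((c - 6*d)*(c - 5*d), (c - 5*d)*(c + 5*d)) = c - 5*d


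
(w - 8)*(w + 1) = w^2 - 7*w - 8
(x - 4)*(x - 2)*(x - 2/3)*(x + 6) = x^4 - 2*x^3/3 - 28*x^2 + 200*x/3 - 32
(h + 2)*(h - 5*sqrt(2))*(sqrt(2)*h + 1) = sqrt(2)*h^3 - 9*h^2 + 2*sqrt(2)*h^2 - 18*h - 5*sqrt(2)*h - 10*sqrt(2)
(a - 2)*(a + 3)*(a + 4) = a^3 + 5*a^2 - 2*a - 24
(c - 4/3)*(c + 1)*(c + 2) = c^3 + 5*c^2/3 - 2*c - 8/3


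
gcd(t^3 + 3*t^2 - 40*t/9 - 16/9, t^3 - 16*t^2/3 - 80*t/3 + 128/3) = t^2 + 8*t/3 - 16/3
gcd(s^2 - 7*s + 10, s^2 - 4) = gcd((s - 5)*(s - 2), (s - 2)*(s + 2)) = s - 2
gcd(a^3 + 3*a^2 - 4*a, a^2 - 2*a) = a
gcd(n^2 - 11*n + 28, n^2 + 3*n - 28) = n - 4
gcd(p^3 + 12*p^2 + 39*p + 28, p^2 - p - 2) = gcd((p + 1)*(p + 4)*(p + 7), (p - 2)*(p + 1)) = p + 1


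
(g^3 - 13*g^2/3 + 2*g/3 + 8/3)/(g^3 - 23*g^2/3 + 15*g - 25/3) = (3*g^2 - 10*g - 8)/(3*g^2 - 20*g + 25)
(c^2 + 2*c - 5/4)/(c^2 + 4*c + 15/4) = (2*c - 1)/(2*c + 3)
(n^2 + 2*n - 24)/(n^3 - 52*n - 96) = (n - 4)/(n^2 - 6*n - 16)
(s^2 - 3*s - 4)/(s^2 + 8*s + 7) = (s - 4)/(s + 7)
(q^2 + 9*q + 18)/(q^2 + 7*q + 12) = (q + 6)/(q + 4)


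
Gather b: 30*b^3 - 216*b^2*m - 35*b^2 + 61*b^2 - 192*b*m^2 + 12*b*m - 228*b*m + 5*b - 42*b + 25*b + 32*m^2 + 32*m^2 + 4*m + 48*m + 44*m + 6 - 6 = 30*b^3 + b^2*(26 - 216*m) + b*(-192*m^2 - 216*m - 12) + 64*m^2 + 96*m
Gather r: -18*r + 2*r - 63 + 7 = -16*r - 56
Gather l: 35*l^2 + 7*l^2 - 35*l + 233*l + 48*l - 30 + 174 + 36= 42*l^2 + 246*l + 180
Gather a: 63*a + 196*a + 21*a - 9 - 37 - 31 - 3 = 280*a - 80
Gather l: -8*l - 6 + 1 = -8*l - 5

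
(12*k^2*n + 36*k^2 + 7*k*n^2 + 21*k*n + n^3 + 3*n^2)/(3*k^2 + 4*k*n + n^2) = (4*k*n + 12*k + n^2 + 3*n)/(k + n)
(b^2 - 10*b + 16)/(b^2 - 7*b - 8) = (b - 2)/(b + 1)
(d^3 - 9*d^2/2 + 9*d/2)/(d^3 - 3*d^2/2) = (d - 3)/d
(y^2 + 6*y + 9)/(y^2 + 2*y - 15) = (y^2 + 6*y + 9)/(y^2 + 2*y - 15)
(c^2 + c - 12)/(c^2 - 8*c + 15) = (c + 4)/(c - 5)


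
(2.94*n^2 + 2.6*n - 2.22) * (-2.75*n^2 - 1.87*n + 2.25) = -8.085*n^4 - 12.6478*n^3 + 7.858*n^2 + 10.0014*n - 4.995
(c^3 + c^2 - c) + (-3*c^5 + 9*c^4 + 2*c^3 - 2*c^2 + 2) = -3*c^5 + 9*c^4 + 3*c^3 - c^2 - c + 2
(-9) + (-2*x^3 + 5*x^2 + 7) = -2*x^3 + 5*x^2 - 2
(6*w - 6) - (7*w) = -w - 6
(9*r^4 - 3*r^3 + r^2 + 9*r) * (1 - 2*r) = -18*r^5 + 15*r^4 - 5*r^3 - 17*r^2 + 9*r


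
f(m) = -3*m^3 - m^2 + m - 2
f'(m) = -9*m^2 - 2*m + 1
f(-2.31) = 27.33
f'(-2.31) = -42.40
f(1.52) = -13.33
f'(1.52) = -22.83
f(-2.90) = 59.86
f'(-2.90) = -68.89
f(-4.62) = 267.87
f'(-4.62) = -181.86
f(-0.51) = -2.37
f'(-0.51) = -0.32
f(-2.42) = 32.24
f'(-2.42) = -46.87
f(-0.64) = -2.26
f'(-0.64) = -1.41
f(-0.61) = -2.30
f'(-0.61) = -1.13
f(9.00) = -2261.00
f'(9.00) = -746.00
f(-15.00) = 9883.00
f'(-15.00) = -1994.00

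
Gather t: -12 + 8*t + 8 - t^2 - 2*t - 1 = -t^2 + 6*t - 5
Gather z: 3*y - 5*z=3*y - 5*z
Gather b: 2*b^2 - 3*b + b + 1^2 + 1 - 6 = 2*b^2 - 2*b - 4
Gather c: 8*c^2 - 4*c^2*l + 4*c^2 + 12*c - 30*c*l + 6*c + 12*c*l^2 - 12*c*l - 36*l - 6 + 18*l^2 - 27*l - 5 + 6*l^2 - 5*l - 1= c^2*(12 - 4*l) + c*(12*l^2 - 42*l + 18) + 24*l^2 - 68*l - 12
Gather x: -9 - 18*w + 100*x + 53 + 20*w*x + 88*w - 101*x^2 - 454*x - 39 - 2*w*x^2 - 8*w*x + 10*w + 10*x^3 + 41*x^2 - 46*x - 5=80*w + 10*x^3 + x^2*(-2*w - 60) + x*(12*w - 400)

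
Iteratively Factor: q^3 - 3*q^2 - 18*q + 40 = (q - 5)*(q^2 + 2*q - 8) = (q - 5)*(q + 4)*(q - 2)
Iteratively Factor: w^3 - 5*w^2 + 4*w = (w)*(w^2 - 5*w + 4) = w*(w - 1)*(w - 4)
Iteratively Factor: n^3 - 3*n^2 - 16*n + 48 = (n + 4)*(n^2 - 7*n + 12) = (n - 3)*(n + 4)*(n - 4)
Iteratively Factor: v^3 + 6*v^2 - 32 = (v + 4)*(v^2 + 2*v - 8) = (v - 2)*(v + 4)*(v + 4)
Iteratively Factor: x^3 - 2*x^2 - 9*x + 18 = (x + 3)*(x^2 - 5*x + 6) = (x - 3)*(x + 3)*(x - 2)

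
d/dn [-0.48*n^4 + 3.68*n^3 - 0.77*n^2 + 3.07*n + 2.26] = -1.92*n^3 + 11.04*n^2 - 1.54*n + 3.07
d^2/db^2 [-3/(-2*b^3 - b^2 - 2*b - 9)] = 6*(-(6*b + 1)*(2*b^3 + b^2 + 2*b + 9) + 4*(3*b^2 + b + 1)^2)/(2*b^3 + b^2 + 2*b + 9)^3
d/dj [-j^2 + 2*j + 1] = 2 - 2*j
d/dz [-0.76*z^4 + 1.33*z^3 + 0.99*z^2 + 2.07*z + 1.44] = -3.04*z^3 + 3.99*z^2 + 1.98*z + 2.07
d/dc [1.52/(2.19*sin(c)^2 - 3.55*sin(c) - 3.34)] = (5.396 - 6.6576*sin(c))*cos(c)/(-2.19*sin(c)^2 + 3.55*sin(c) + 3.34)^2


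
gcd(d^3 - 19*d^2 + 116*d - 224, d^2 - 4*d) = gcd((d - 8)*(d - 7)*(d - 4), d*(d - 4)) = d - 4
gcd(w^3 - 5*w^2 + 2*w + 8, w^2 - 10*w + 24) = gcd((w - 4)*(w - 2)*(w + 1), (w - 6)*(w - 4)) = w - 4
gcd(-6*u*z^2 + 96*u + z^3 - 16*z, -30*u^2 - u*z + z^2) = -6*u + z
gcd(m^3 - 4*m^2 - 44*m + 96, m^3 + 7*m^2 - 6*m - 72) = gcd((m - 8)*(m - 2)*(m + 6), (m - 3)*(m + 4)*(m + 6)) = m + 6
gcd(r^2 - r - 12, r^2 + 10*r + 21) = r + 3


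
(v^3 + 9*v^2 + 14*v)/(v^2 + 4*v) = (v^2 + 9*v + 14)/(v + 4)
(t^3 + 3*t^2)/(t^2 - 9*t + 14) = t^2*(t + 3)/(t^2 - 9*t + 14)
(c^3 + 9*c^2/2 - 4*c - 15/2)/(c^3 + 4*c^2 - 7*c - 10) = (c - 3/2)/(c - 2)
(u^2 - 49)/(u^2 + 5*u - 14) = (u - 7)/(u - 2)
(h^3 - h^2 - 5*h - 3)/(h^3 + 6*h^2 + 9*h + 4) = (h - 3)/(h + 4)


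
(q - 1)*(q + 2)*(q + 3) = q^3 + 4*q^2 + q - 6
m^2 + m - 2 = (m - 1)*(m + 2)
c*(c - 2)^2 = c^3 - 4*c^2 + 4*c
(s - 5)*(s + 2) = s^2 - 3*s - 10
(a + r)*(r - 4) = a*r - 4*a + r^2 - 4*r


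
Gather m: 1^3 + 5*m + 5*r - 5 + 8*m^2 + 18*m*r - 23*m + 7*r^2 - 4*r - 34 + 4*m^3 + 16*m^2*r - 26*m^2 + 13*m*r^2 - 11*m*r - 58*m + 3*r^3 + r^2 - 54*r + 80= 4*m^3 + m^2*(16*r - 18) + m*(13*r^2 + 7*r - 76) + 3*r^3 + 8*r^2 - 53*r + 42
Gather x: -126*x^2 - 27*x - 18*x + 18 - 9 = -126*x^2 - 45*x + 9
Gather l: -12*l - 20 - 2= -12*l - 22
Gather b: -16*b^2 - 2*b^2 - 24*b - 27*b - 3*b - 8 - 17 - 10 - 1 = -18*b^2 - 54*b - 36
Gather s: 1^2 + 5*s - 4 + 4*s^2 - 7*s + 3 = 4*s^2 - 2*s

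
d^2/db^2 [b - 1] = 0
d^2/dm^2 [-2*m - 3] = 0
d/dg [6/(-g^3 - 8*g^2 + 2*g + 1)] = 6*(3*g^2 + 16*g - 2)/(g^3 + 8*g^2 - 2*g - 1)^2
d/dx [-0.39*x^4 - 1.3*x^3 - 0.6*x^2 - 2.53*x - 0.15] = -1.56*x^3 - 3.9*x^2 - 1.2*x - 2.53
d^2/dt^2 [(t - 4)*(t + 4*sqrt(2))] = 2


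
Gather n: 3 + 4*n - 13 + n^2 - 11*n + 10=n^2 - 7*n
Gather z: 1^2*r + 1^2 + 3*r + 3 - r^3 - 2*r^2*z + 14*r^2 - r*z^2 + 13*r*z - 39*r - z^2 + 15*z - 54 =-r^3 + 14*r^2 - 35*r + z^2*(-r - 1) + z*(-2*r^2 + 13*r + 15) - 50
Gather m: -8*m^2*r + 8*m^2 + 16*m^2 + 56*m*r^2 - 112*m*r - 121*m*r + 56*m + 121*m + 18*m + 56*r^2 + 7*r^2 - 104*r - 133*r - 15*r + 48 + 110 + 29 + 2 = m^2*(24 - 8*r) + m*(56*r^2 - 233*r + 195) + 63*r^2 - 252*r + 189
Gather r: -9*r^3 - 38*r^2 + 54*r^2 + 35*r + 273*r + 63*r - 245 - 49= -9*r^3 + 16*r^2 + 371*r - 294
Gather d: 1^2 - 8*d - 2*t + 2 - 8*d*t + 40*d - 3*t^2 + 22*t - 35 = d*(32 - 8*t) - 3*t^2 + 20*t - 32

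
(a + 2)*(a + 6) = a^2 + 8*a + 12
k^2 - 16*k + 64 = (k - 8)^2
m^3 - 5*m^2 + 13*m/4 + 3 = (m - 4)*(m - 3/2)*(m + 1/2)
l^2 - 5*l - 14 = (l - 7)*(l + 2)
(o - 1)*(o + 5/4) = o^2 + o/4 - 5/4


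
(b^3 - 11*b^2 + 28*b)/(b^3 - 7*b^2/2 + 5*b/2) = 2*(b^2 - 11*b + 28)/(2*b^2 - 7*b + 5)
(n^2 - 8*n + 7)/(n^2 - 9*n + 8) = (n - 7)/(n - 8)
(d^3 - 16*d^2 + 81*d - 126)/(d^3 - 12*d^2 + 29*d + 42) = (d - 3)/(d + 1)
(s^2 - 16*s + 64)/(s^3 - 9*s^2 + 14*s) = (s^2 - 16*s + 64)/(s*(s^2 - 9*s + 14))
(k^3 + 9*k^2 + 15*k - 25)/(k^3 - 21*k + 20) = (k + 5)/(k - 4)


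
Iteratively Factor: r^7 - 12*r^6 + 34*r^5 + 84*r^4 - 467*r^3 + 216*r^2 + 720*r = (r + 3)*(r^6 - 15*r^5 + 79*r^4 - 153*r^3 - 8*r^2 + 240*r) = r*(r + 3)*(r^5 - 15*r^4 + 79*r^3 - 153*r^2 - 8*r + 240) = r*(r - 4)*(r + 3)*(r^4 - 11*r^3 + 35*r^2 - 13*r - 60) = r*(r - 4)*(r - 3)*(r + 3)*(r^3 - 8*r^2 + 11*r + 20) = r*(r - 5)*(r - 4)*(r - 3)*(r + 3)*(r^2 - 3*r - 4) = r*(r - 5)*(r - 4)^2*(r - 3)*(r + 3)*(r + 1)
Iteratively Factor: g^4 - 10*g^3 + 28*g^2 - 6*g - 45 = (g - 3)*(g^3 - 7*g^2 + 7*g + 15) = (g - 5)*(g - 3)*(g^2 - 2*g - 3) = (g - 5)*(g - 3)*(g + 1)*(g - 3)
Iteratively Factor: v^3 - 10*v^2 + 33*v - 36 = (v - 4)*(v^2 - 6*v + 9) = (v - 4)*(v - 3)*(v - 3)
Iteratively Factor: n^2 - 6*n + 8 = (n - 2)*(n - 4)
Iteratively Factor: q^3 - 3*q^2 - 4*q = (q - 4)*(q^2 + q) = q*(q - 4)*(q + 1)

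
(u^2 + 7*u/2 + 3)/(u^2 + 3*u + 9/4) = 2*(u + 2)/(2*u + 3)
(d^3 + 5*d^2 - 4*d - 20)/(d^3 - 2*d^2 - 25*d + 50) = (d + 2)/(d - 5)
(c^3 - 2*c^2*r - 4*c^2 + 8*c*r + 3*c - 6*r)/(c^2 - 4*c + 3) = c - 2*r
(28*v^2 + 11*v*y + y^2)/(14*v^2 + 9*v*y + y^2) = (4*v + y)/(2*v + y)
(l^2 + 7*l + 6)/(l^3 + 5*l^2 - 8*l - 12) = 1/(l - 2)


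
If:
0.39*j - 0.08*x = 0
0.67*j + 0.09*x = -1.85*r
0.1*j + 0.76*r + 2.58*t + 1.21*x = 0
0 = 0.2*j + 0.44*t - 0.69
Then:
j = -0.93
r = 0.55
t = 1.99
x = -4.51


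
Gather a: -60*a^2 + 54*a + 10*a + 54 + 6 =-60*a^2 + 64*a + 60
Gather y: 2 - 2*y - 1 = 1 - 2*y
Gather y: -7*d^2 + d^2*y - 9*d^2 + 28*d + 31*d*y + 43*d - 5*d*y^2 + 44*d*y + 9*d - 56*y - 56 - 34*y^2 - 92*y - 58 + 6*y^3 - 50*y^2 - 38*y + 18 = -16*d^2 + 80*d + 6*y^3 + y^2*(-5*d - 84) + y*(d^2 + 75*d - 186) - 96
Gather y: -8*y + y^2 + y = y^2 - 7*y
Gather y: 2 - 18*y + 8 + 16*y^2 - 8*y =16*y^2 - 26*y + 10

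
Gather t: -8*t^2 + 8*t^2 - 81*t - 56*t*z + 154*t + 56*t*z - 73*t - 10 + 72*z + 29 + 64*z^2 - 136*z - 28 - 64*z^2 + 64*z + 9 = 0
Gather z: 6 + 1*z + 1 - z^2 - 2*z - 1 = -z^2 - z + 6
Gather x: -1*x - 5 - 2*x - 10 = -3*x - 15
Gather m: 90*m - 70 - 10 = 90*m - 80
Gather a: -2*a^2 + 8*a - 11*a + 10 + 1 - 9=-2*a^2 - 3*a + 2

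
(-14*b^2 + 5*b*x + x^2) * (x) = -14*b^2*x + 5*b*x^2 + x^3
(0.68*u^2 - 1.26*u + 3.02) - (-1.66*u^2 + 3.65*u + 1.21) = 2.34*u^2 - 4.91*u + 1.81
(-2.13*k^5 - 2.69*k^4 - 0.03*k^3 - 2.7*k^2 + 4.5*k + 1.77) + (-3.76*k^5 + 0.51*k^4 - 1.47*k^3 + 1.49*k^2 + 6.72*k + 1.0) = -5.89*k^5 - 2.18*k^4 - 1.5*k^3 - 1.21*k^2 + 11.22*k + 2.77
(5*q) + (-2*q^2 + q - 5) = -2*q^2 + 6*q - 5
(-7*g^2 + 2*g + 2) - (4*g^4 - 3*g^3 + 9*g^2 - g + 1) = -4*g^4 + 3*g^3 - 16*g^2 + 3*g + 1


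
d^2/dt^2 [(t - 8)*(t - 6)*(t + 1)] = 6*t - 26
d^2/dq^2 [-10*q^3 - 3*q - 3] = -60*q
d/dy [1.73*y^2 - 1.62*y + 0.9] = 3.46*y - 1.62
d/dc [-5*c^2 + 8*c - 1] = 8 - 10*c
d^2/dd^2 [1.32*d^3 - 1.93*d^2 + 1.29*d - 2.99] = 7.92*d - 3.86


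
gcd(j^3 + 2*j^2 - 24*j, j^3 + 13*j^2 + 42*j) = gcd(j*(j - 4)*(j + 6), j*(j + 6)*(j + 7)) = j^2 + 6*j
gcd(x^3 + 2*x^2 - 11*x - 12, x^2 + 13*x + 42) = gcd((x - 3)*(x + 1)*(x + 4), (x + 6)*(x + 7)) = 1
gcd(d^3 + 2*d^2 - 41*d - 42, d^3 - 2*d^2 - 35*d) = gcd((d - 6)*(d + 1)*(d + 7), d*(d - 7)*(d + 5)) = 1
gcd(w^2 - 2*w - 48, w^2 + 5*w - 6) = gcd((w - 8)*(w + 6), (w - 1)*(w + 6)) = w + 6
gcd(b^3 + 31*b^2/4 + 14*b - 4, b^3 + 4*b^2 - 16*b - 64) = b^2 + 8*b + 16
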